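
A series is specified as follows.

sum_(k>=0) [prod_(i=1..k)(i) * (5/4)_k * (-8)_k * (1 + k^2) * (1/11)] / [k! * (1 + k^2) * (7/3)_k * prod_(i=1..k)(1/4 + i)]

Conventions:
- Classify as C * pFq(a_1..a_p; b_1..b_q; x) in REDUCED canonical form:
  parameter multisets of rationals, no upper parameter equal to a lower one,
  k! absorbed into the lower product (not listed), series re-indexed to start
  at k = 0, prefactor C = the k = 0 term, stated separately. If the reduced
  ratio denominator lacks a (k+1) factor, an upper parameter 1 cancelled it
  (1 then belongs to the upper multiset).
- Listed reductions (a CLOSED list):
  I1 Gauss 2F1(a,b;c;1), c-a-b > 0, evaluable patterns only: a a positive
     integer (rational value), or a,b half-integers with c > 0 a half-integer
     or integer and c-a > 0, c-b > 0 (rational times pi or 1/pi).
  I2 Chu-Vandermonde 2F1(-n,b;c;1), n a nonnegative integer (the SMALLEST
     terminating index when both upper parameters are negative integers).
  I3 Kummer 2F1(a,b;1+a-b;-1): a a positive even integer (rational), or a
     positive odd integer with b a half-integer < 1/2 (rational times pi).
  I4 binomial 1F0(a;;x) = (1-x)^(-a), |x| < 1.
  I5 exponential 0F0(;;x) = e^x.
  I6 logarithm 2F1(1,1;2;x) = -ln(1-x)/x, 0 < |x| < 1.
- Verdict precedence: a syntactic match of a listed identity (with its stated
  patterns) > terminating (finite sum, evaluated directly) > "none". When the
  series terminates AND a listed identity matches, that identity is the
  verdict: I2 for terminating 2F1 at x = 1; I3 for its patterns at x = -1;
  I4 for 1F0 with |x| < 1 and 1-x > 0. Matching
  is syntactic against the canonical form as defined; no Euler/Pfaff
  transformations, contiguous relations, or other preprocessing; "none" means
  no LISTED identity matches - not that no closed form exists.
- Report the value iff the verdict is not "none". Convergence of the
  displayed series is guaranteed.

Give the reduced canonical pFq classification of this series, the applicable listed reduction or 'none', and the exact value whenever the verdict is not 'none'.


The series (x = 1) is 2F1: upper {-8, 1}, lower {7/3}, prefactor 1/11. Verdict at x = 1: Chu-Vandermonde (I2) matches (terminating 2F1 at x = 1 with n = 8, b = 1, c = 7/3). Value: 1/77.

The tell: with t_0 = 1/11, the parameter 5/4 appears in both the upper and lower lists and cancels (alongside the other common factor).
Term ratio: r(k) = 1 * (k-8) (k+1) / [(k+7/3) (k+1)] - rational in k. x = 1; t_0 = 1/11; negate the roots.


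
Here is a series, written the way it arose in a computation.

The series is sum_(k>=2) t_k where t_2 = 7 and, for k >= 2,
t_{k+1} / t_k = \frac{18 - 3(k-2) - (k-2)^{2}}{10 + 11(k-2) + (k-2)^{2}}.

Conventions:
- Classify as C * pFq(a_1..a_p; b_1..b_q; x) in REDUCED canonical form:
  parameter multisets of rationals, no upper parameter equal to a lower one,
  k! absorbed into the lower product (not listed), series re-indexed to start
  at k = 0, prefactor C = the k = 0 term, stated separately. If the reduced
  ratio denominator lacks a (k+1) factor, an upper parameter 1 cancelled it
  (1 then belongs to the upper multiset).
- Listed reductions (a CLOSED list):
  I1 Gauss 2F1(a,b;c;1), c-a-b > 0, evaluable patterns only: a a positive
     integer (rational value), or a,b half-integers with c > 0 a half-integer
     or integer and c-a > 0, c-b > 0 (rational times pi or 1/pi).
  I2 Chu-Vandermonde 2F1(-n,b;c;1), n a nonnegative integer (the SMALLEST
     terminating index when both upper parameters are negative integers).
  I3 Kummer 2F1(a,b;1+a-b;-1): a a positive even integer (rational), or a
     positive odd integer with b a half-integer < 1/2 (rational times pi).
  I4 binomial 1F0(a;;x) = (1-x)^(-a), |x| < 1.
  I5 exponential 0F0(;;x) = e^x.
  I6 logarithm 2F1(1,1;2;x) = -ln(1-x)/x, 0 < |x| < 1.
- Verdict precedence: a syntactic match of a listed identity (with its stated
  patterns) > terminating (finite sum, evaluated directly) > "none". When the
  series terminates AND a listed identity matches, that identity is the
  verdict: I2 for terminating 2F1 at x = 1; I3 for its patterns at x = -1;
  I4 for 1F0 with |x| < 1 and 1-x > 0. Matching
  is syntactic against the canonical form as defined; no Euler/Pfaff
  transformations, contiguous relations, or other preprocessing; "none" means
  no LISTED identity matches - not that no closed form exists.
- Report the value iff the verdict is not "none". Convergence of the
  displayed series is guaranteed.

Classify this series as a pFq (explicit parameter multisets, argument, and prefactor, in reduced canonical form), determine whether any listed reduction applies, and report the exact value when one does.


First insight: t_0 being 7, the expanded ratio factors over Q; prefactor 7, roots give parameters.
Adjacent-term ratio: r(k) = -1 * (k-3) (k+6) / [(k+10) (k+1)] - poly over poly, x = -1 from leading terms; C = 7 at k = 0.

Reduced: x = -1, 2F1, upper = {-3, 6}, lower = {10}, C = 7. Verdict (x = -1): Kummer (I3) applies (x = -1; c = 10 equals 1+a-b for upper {-3, 6}: listed pattern). Hence: \frac{147}{5}.


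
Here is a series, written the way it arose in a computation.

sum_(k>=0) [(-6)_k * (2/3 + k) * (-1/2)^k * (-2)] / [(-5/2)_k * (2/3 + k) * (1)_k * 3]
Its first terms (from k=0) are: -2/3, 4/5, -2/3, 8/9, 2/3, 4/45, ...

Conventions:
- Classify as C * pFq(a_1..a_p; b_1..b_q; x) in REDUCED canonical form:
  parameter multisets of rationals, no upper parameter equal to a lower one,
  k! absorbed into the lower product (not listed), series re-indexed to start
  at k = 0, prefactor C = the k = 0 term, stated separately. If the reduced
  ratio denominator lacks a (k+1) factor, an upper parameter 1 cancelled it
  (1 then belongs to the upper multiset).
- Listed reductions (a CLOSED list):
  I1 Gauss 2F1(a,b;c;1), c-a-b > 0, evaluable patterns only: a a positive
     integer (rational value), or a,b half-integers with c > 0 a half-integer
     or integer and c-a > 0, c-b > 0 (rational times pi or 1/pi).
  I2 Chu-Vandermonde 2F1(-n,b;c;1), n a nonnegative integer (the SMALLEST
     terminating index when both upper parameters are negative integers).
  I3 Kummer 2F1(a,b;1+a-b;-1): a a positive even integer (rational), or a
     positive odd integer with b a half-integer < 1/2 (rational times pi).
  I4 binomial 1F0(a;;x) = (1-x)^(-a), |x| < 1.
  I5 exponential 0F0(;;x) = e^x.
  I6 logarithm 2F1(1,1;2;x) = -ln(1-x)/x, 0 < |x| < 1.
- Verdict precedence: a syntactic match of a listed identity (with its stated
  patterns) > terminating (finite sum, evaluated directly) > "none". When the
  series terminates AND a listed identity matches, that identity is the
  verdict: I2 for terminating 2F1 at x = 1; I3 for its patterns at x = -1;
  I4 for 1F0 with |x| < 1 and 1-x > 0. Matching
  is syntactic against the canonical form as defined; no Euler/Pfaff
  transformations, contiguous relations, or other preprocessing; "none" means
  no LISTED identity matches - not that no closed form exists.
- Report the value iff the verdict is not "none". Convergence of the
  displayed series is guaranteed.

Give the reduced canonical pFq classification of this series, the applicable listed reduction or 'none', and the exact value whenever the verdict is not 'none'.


Classification (C = -2/3): 1F1 with upper {-6}, lower {-5/2}, argument x = -1/2. Verdict: terminating. With -6 upstairs the series is a 7-term polynomial sum; evaluated term by term. Exact value: 752/675.

Key step: with t_0 = -2/3, the factor k + 2/3 cancels (top and bottom), leaving prefactor -2/3.
Ratio: r(k) = (-1/2) * (k-6) / [(k-5/2) (k+1)] - rational in k. x = (-1/2); t_0 = -2/3; negate the roots.


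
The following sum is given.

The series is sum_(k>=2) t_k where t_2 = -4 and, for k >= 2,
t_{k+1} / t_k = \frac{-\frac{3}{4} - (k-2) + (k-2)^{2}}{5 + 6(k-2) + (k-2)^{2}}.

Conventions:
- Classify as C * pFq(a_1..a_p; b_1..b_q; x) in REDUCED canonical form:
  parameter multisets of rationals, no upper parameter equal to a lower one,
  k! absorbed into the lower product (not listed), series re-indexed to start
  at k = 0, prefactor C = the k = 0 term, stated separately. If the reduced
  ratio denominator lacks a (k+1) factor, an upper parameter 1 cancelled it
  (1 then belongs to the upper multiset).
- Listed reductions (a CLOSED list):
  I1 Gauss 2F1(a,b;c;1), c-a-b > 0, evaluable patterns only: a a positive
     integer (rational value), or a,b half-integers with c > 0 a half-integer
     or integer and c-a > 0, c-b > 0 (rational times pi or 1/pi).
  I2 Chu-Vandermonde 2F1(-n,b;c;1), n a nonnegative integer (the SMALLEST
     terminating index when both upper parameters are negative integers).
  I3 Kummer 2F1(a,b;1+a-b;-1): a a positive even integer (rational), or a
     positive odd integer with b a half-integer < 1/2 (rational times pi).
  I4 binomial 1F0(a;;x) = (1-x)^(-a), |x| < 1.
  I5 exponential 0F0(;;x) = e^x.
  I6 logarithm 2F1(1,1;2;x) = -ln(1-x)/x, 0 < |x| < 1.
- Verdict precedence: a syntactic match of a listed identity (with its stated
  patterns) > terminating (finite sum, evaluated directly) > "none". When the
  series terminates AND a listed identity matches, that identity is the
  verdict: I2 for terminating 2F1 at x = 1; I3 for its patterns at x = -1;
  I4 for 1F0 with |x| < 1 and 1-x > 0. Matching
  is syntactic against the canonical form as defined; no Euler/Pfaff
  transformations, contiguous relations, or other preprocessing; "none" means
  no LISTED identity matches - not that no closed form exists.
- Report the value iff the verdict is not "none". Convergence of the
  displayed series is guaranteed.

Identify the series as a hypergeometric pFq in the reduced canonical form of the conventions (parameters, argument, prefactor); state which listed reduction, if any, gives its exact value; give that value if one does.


The series (x = 1) is 2F1: upper {-\frac{3}{2}, \frac{1}{2}}, lower {5}, prefactor -4. Verdict: this is Gauss (I1, half-integer pattern) (x = 1; upper {-\frac{3}{2}, \frac{1}{2}} half-integers, c = 5 in the evaluable pattern). Sum: \left(-\frac{262144}{24255}\right) / \pi.

Structural cue: x = 1 and the expanded ratio factors over Q; C = -4, roots give parameters.
Ratio: r(k) = 1 * (k-\frac{3}{2}) (k+\frac{1}{2}) / [(k+5) (k+1)] - poly over poly, x = 1 from leading terms; C = -4 at k = 0.


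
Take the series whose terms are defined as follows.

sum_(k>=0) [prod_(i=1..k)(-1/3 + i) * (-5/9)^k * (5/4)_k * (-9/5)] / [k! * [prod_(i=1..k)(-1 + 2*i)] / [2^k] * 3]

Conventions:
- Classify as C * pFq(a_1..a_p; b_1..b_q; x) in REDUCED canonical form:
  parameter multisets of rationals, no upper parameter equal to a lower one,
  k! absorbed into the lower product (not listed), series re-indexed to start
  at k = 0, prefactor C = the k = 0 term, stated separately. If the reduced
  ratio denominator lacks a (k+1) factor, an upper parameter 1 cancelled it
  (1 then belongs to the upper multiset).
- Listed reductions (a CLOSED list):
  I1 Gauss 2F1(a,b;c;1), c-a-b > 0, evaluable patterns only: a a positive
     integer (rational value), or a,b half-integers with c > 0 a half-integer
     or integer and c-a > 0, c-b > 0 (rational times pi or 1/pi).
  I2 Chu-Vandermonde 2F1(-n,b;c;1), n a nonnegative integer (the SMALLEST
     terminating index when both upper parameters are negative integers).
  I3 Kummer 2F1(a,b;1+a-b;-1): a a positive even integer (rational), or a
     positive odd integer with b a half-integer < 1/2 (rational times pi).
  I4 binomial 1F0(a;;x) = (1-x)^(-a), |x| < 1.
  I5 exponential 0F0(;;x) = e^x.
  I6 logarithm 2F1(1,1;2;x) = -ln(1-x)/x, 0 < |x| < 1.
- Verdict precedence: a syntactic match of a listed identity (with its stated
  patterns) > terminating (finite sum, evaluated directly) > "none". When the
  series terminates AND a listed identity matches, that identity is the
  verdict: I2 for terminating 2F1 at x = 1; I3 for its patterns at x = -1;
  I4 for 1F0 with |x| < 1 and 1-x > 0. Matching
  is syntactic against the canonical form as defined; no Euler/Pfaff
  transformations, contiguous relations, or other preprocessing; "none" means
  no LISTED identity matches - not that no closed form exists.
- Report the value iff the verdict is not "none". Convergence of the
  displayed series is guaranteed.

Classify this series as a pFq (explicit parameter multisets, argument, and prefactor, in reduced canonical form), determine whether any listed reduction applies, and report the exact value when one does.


Prefactor -3/5, argument -5/9: 2F1 with upper {2/3, 5/4} over lower {1/2}. Verdict: no listed reduction: x = -5/9 and upper {2/3, 5/4} fail every I1-I6 pattern.

Key step: from the first term -3/5: the constant factors (C = -3/5, x = -5/9) combine into one prefactor.
Consecutive-term ratio: r(k) = (-5/9) * (k+2/3) (k+5/4) / [(k+1/2) (k+1)] ; factor over Q: parameters, x = (-5/9), and C = -3/5.


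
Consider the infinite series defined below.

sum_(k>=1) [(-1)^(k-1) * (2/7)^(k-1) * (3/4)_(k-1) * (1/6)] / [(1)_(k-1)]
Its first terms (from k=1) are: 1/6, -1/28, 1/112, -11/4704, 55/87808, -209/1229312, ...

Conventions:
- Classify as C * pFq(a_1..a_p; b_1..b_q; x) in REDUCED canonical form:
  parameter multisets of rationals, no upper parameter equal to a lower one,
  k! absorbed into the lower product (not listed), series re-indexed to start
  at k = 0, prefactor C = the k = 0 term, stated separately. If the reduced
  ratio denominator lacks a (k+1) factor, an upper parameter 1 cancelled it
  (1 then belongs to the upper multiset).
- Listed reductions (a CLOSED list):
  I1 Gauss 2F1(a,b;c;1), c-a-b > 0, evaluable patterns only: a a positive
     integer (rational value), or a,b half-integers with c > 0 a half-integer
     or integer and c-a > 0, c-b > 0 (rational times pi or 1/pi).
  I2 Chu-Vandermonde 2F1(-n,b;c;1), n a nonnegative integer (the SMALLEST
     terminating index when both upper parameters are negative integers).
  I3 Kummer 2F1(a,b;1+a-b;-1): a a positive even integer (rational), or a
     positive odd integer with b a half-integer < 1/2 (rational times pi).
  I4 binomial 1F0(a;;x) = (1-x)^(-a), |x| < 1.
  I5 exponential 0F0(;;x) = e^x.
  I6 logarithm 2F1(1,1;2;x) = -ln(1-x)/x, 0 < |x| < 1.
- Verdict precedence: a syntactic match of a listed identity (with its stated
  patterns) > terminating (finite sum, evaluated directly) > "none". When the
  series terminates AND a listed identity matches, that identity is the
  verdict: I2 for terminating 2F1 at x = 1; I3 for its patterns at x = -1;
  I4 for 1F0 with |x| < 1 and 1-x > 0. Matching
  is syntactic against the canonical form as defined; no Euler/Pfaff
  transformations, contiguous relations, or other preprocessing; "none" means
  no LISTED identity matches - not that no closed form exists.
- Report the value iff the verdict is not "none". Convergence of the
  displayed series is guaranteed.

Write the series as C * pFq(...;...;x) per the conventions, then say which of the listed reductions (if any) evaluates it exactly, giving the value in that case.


Structural cue: with t_0 = 1/6, (1)_k (C = 1/6, x = -2/7) is k! itself.
Term ratio: r(k) = (-2/7) * (k+3/4) / [(k+1)] - rational; roots negated = parameters, x = (-2/7), C = 1/6.

This is 1/6 * 1F0(3/4; -; -2/7) in reduced canonical form. Verdict: binomial (I4) fires (the 1F0 binomial series: exponent -3/4, x = -2/7). Its exact value is (1/6) * (9/7)^(-3/4).


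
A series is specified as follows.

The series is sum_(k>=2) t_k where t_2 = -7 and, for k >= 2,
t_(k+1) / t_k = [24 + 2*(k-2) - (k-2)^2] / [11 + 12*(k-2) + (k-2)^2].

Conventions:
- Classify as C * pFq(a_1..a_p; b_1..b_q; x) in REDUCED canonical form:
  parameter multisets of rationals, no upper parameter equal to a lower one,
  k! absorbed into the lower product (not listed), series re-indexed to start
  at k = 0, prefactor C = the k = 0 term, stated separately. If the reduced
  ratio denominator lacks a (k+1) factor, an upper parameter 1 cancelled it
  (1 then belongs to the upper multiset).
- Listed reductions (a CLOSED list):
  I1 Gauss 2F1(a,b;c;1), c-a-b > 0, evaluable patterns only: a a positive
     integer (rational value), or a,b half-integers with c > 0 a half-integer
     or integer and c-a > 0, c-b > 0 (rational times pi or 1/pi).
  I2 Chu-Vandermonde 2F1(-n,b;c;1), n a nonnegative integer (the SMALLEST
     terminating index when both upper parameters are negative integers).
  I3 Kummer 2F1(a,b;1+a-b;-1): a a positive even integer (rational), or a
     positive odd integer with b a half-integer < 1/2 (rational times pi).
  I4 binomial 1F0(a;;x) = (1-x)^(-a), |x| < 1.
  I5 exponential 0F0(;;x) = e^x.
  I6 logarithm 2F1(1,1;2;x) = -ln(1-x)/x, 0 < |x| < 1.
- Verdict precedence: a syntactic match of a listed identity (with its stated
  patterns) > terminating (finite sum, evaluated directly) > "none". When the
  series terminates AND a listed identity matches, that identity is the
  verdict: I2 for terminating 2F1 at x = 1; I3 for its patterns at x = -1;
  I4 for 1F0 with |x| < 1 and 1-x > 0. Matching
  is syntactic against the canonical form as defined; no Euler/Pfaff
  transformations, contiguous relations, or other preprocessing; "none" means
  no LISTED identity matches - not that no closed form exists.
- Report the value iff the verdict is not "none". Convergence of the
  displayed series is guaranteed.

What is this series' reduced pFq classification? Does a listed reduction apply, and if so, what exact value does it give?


The series (x = -1) is 2F1: upper {-6, 4}, lower {11}, prefactor -7. Verdict (x = -1): Kummer (I3) applies (x = -1; c = 11 equals 1+a-b for upper {-6, 4}: listed pattern). Sum: -105/2.

Key step: from the first term -7: roots of the ratio polynomials (prefactor -7) are the negated parameters.
Step ratio: r(k) = (-1) * (k-6) (k+4) / [(k+11) (k+1)] - poly over poly, x = (-1) from leading terms; C = -7 at k = 0.


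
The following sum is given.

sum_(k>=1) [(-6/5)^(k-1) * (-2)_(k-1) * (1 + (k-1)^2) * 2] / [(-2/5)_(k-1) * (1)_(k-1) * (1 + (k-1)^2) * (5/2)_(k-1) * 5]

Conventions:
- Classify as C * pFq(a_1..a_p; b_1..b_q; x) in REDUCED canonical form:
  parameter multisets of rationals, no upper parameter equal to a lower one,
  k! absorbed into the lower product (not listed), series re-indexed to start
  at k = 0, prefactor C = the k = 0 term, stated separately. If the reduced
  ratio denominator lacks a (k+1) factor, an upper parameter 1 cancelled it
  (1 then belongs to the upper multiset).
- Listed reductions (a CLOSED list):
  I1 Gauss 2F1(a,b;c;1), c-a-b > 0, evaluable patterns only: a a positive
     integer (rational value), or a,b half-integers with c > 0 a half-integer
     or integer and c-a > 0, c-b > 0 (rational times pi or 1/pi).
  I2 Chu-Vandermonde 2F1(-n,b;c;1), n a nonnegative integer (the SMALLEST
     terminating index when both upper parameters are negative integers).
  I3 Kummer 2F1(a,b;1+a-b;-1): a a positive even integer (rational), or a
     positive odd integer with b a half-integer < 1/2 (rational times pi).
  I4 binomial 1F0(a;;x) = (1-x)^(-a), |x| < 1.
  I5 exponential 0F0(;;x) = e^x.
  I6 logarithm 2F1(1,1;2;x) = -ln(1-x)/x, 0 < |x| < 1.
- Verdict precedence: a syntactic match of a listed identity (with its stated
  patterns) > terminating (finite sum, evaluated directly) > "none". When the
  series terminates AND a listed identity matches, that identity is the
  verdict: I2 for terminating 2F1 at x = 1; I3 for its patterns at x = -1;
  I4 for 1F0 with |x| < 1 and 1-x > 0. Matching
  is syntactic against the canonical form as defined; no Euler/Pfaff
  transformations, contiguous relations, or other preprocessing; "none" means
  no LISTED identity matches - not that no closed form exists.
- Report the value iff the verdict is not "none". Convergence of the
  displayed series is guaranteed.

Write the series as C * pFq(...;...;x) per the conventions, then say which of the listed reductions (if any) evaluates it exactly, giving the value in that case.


Reduced: x = -6/5, 1F2, upper = {-2}, lower = {-2/5, 5/2}, C = 2/5. Verdict: terminating - no listed pattern fits, but -2 in the upper list cuts the series at k = 2; direct evaluation. Value: -146/175.

Key observation: t_0 = 2/5 here, and the factor k^2 + 1 cancels (top and bottom), leaving C = 2/5, x = -6/5.
Consecutive-term ratio: r(k) = (-6/5) * (k-2) / [(k-2/5) (k+5/2) (k+1)] ; factor over Q: parameters, x = (-6/5), and C = 2/5.


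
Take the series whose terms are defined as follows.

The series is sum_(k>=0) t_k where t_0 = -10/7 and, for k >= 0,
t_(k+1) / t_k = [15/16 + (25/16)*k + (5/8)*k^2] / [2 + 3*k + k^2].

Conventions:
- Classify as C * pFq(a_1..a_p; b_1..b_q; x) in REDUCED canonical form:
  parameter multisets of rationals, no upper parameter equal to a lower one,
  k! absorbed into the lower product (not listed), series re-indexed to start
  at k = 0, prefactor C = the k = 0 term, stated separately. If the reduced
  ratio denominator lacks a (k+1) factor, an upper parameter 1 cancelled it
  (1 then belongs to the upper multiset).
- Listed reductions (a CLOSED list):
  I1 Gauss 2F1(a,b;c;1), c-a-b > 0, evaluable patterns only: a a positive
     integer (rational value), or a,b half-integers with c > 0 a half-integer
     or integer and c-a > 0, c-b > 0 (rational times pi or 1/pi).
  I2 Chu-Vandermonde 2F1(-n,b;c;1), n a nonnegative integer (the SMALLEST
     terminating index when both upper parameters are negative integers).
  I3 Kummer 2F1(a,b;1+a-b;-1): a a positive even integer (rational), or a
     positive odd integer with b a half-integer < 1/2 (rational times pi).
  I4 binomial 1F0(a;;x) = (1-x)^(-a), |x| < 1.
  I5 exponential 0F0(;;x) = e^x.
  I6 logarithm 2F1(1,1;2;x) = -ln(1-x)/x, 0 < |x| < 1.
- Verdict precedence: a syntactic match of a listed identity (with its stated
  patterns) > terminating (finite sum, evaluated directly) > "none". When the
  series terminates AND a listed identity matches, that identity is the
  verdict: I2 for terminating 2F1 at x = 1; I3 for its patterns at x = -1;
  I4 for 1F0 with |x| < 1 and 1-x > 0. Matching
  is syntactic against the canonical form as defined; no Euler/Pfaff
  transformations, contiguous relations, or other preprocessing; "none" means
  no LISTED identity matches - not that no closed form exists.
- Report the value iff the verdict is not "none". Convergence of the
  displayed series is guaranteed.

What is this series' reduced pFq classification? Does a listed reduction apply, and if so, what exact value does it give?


Structural cue: with t_0 = -10/7, the expanded ratio factors over Q; prefactor -10/7, roots give parameters.
Term ratio: r(k) = (5/8) * (k+1) (k+3/2) / [(k+2) (k+1)] - rational in k, leading ratio (5/8); with t_0 = -10/7, classification follows.

With C = -10/7: the canonical form is 2F1(1, 3/2; 2; 5/8). Verdict: none. No listed pattern accepts 2F1(1, 3/2; 2; 5/8).


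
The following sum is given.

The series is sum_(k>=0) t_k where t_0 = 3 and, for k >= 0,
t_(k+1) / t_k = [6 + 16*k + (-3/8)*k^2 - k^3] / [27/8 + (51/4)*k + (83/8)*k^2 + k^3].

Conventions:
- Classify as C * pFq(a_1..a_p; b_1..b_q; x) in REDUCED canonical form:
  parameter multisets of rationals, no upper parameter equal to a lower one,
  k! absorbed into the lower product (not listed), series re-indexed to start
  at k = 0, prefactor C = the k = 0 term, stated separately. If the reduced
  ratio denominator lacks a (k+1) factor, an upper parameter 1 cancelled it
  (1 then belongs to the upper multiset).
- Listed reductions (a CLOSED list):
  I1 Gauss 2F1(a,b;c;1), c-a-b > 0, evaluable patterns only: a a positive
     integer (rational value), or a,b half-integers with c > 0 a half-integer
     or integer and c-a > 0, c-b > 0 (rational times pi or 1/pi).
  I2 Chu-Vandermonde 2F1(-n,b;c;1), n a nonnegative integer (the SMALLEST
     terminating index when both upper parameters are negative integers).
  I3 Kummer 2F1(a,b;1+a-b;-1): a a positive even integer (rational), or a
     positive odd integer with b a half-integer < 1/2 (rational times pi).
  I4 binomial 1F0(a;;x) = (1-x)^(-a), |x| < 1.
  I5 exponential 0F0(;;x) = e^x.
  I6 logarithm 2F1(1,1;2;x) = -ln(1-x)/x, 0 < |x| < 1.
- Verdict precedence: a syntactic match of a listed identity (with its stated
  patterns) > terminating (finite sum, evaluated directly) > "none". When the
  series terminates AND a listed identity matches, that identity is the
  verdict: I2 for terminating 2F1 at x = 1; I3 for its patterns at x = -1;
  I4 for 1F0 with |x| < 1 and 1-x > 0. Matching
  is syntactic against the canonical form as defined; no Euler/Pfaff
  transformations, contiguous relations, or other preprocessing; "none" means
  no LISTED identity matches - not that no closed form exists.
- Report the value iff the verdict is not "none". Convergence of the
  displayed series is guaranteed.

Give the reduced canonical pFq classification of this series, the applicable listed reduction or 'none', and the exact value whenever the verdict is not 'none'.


Prefactor 3, argument -1: 2F1 with upper {-4, 4} over lower {9}. Verdict at x = -1: Kummer (I3) matches (x = -1; c = 9 equals 1+a-b for upper {-4, 4}: listed pattern). Hence: 14.

Key step: with t_0 = 3, the parameter 3/8 appears in both the upper and lower lists and cancels.
Ratio: r(k) = (-1) * (k-4) (k+4) / [(k+9) (k+1)] - rational; roots negated = parameters, x = (-1), C = 3.


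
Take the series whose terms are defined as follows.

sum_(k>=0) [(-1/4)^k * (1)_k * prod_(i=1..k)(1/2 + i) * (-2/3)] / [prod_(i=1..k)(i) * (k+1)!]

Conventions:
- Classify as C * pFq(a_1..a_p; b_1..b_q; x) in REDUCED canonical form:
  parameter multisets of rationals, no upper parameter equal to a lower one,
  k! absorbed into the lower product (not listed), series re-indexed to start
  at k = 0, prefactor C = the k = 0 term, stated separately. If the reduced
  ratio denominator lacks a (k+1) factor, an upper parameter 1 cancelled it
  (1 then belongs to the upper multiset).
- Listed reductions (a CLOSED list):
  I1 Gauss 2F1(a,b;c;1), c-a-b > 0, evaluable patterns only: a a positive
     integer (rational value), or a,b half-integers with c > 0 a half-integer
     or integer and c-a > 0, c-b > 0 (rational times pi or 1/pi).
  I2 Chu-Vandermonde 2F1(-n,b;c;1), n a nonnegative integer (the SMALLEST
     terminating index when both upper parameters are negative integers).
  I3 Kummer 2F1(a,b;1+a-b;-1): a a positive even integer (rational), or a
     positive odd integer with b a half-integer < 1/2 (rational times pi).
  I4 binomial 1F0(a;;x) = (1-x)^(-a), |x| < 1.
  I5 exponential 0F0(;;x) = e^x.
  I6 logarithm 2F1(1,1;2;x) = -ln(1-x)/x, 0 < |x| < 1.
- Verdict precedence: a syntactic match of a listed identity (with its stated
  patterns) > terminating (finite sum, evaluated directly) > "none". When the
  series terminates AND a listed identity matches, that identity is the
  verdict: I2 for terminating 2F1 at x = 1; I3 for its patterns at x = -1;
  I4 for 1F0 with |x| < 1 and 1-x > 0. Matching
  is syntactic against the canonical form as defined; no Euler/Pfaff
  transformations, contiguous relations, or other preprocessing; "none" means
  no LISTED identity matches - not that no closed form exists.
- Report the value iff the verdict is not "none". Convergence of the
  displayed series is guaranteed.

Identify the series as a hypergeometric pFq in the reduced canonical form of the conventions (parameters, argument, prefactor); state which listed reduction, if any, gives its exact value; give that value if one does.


Key observation: x = (-1/4) and the product of the first k integers (C = -2/3, x = -1/4) is k!.
Term ratio: r(k) = (-1/4) * (k+1) (k+3/2) / [(k+2) (k+1)] - poly over poly, x = (-1/4) from leading terms; C = -2/3 at k = 0.

At argument -1/4: a 2F1 with upper {1, 3/2}, lower {2}, scaled by C = -2/3. Verdict: none here - no I1-I6 shape fits x = -1/4 with lower {2}.


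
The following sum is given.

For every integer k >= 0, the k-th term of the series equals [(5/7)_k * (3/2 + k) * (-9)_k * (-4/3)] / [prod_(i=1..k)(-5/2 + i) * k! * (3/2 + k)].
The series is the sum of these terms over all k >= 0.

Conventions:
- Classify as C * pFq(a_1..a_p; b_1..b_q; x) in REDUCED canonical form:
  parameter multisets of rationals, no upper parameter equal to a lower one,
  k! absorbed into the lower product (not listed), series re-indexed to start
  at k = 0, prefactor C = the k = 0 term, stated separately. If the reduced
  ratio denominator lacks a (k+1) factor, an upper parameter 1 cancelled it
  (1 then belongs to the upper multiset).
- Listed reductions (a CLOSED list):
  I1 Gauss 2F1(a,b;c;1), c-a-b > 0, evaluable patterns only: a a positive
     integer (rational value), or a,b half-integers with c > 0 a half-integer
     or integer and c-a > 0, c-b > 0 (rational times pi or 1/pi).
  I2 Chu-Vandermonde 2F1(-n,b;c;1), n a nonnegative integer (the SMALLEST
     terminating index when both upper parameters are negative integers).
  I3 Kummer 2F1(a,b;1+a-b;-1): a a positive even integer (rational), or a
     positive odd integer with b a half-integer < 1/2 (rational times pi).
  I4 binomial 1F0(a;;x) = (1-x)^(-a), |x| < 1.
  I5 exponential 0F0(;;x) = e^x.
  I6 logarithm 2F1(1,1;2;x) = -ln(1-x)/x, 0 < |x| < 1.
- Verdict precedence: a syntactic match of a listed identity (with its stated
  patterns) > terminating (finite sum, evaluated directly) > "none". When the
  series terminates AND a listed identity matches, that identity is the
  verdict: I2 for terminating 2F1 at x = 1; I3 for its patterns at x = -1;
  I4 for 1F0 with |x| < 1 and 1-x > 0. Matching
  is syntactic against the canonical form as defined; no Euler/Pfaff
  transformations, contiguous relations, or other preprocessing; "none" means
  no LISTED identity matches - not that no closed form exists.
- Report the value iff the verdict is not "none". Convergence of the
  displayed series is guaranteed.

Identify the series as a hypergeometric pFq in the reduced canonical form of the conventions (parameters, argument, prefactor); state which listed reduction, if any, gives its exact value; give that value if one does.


With C = -4/3: the canonical form is 2F1(-9, 5/7; -3/2; 1). Verdict at x = 1: Vandermonde's identity (I2) matches (terminating 2F1 at x = 1 with n = 9, b = 5/7, c = -3/2). Its exact value is 112282620/282475249.

Key step: x = 1 and the lower running product (C = -4/3) is a rising factorial.
Adjacent-term ratio: r(k) = 1 * (k-9) (k+5/7) / [(k-3/2) (k+1)] - poly over poly, x = 1 from leading terms; C = -4/3 at k = 0.


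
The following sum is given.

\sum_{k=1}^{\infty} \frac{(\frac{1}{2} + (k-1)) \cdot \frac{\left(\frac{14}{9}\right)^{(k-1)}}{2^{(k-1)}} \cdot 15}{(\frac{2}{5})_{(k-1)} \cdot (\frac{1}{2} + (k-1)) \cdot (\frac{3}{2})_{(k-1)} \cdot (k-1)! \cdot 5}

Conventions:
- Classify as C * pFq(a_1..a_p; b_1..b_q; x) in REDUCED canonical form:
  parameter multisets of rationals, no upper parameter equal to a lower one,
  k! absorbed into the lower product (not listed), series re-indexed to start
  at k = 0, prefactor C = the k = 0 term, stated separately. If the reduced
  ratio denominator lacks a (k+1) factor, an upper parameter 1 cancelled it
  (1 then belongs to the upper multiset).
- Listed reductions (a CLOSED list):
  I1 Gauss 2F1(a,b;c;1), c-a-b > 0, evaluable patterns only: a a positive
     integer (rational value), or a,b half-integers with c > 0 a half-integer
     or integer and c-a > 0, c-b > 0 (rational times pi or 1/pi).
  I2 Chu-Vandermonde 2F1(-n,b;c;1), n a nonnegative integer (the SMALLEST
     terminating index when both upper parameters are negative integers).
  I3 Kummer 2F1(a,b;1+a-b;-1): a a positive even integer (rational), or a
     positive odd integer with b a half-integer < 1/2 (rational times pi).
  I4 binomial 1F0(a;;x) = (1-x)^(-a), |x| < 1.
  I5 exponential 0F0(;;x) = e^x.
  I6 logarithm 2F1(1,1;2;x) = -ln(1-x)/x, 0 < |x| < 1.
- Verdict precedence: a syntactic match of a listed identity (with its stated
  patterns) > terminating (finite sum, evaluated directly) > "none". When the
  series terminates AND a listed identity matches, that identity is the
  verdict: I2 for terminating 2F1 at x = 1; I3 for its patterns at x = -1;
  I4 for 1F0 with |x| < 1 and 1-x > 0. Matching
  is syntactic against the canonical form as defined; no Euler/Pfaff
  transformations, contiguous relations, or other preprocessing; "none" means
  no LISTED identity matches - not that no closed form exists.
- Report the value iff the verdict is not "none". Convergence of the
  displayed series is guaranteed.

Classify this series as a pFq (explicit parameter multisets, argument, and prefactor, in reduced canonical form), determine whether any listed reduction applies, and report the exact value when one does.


Prefactor 3, argument \frac{7}{9}: 0F2 with upper {-} over lower {\frac{2}{5}, \frac{3}{2}}. Verdict: none. No listed pattern accepts 0F2(-; \frac{2}{5}, \frac{3}{2}; \frac{7}{9}).

Key observation: t_0 being 3, the constant factors (C = 3, x = 7/9) combine into one prefactor.
Ratio: r(k) = \frac{7}{9} * 1 / [(k+\frac{2}{5}) (k+\frac{3}{2}) (k+1)] - rational in k, leading ratio \frac{7}{9}; with t_0 = 3, classification follows.


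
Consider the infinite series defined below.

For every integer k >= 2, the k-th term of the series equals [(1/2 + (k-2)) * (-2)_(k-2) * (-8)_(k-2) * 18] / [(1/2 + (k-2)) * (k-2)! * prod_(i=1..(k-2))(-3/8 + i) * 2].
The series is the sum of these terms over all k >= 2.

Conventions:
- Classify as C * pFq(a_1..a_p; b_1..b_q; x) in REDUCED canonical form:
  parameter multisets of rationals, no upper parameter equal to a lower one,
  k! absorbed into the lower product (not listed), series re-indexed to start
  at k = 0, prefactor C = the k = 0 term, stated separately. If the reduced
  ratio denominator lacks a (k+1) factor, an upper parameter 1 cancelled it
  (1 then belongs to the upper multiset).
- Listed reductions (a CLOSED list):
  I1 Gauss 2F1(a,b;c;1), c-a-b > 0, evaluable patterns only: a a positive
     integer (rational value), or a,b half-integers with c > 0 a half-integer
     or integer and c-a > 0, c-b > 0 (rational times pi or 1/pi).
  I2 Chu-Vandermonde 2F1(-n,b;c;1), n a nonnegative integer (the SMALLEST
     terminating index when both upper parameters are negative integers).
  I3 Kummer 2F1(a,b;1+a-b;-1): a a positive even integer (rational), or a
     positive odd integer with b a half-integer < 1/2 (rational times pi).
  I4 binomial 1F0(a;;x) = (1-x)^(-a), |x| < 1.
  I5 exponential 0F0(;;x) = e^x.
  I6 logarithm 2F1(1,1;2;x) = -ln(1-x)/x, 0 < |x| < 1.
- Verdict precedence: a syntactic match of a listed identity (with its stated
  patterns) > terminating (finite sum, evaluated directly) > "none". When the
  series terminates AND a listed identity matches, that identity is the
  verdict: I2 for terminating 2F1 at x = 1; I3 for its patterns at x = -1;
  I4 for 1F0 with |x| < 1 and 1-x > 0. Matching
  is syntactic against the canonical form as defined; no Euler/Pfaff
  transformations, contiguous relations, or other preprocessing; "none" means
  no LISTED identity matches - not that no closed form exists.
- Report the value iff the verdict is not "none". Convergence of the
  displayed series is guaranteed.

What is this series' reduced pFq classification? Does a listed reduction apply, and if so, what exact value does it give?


x = 1 here; the reduced form reads 2F1, upper {-8, -2}, lower {5/8}, C = 9. Verdict (x = 1): Chu-Vandermonde (I2) applies (terminating 2F1 at x = 1 with n = 2, b = -8, c = 5/8). Value: 47817/65.

Key step: with t_0 = 9, the constant factors (C = 9, x = 1) combine into one prefactor.
Consecutive-term ratio: r(k) = 1 * (k-8) (k-2) / [(k+5/8) (k+1)] - rational in k. x = 1; t_0 = 9; negate the roots.


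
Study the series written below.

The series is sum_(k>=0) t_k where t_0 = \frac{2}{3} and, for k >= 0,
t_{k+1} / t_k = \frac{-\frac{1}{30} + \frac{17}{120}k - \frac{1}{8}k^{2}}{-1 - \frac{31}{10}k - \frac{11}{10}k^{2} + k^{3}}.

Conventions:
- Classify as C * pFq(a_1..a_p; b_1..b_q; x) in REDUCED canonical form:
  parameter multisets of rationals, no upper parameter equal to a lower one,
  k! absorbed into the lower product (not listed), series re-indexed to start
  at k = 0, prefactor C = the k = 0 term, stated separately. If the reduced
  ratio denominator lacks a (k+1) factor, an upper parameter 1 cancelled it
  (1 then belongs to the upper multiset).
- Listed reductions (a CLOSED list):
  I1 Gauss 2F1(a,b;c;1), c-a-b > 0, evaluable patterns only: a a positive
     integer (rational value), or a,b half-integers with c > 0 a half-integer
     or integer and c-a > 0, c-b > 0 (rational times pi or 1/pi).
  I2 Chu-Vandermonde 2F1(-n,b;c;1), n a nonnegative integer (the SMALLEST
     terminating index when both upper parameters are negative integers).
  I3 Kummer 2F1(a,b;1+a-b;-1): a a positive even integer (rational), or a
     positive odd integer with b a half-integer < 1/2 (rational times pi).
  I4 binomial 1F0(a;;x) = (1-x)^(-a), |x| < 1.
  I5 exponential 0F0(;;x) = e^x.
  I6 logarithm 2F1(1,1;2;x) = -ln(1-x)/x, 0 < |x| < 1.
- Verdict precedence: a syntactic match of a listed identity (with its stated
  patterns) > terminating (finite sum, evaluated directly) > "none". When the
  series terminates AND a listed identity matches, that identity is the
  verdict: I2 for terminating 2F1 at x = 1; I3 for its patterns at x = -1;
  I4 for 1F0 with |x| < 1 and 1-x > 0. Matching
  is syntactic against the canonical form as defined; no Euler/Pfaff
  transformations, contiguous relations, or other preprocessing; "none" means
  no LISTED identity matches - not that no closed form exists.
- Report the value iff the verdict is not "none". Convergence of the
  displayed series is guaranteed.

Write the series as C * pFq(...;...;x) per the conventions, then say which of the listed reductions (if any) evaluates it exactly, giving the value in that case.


The series (x = -\frac{1}{8}) is 2F2: upper {-\frac{4}{5}, -\frac{1}{3}}, lower {-\frac{5}{2}, \frac{2}{5}}, prefactor \frac{2}{3}. Verdict: none (x = -\frac{1}{8}): each listed identity misses the multisets {-\frac{4}{5}, -\frac{1}{3}} ; {-\frac{5}{2}, \frac{2}{5}}.

Key observation: from the first term \frac{2}{3}: factor the ratio over Q (C = 2/3, x = -1/8): negated roots = parameters.
Term ratio: r(k) = -\frac{1}{8} * (k-\frac{4}{5}) (k-\frac{1}{3}) / [(k-\frac{5}{2}) (k+\frac{2}{5}) (k+1)] - rational in k. x = -\frac{1}{8}; t_0 = \frac{2}{3}; negate the roots.


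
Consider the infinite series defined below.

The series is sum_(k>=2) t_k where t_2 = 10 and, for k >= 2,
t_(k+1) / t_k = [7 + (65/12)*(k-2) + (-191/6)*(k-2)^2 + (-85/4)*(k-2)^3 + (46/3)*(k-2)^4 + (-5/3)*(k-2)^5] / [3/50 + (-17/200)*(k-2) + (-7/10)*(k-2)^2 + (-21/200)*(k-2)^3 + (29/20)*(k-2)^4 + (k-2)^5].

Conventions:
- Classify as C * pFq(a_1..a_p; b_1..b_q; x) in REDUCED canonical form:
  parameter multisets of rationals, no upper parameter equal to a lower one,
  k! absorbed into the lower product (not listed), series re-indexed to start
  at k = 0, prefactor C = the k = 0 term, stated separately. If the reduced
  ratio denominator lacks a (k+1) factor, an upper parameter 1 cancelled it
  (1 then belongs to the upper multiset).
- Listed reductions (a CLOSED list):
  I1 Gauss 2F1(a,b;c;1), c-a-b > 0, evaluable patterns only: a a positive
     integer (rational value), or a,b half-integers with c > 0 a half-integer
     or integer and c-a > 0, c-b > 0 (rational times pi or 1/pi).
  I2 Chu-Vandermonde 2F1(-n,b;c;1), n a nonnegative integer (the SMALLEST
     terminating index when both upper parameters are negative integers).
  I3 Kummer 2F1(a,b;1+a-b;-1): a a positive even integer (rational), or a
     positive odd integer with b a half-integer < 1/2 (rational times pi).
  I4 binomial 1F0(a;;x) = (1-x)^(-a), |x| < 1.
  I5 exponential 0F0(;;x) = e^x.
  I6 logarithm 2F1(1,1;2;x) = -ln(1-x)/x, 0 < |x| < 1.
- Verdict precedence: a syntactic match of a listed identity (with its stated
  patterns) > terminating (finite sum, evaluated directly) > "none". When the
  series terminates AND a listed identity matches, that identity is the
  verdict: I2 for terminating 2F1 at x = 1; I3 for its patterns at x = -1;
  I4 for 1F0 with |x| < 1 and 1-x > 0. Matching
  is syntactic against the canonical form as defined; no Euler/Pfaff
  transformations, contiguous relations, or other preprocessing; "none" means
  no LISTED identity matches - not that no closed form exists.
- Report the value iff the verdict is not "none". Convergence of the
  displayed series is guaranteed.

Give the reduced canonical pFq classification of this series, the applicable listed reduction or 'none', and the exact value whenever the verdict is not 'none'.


Classification (C = 10): 3F2 with upper {-7, -3, -1/2}, lower {-3/5, -1/4}, argument x = -5/3. Verdict: terminating - upper parameter -3 makes this a finite sum (last index 3), evaluated exactly. Exact value: 2797390/189.

Key step: t_0 = 10 here, and the expanded ratio factors over Q; C = 10, x = -5/3, roots give parameters.
Consecutive-term ratio: r(k) = (-5/3) * (k-7) (k-3) (k-1/2) / [(k-3/5) (k-1/4) (k+1)] - rational in k, leading ratio (-5/3); with t_0 = 10, classification follows.
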